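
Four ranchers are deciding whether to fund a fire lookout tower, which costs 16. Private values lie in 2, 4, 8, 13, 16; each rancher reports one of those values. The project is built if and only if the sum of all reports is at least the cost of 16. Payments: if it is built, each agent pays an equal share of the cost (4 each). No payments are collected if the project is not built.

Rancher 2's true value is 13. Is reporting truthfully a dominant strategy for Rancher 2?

Yes

Check each profile of the others' reports and compare truth against every alternative report.
Others report (2, 2, 2): truth gives 9, best alternative gives 9.
Others report (2, 2, 4): truth gives 9, best alternative gives 9.
Others report (2, 2, 8): truth gives 9, best alternative gives 9.
Others report (2, 2, 13): truth gives 9, best alternative gives 9.
Others report (2, 2, 16): truth gives 9, best alternative gives 9.
Others report (2, 4, 2): truth gives 9, best alternative gives 9.
(Remaining 119 profiles checked similarly; truth is weakly best in each.)
In every case the truthful report is at least as good as any alternative, so it is a dominant strategy.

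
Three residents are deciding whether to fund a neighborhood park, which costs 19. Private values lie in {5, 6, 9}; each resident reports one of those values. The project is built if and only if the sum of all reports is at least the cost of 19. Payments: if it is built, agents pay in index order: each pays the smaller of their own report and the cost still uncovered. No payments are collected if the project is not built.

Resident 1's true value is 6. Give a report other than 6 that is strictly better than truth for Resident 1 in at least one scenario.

Suppose Resident 2 reports 5 and Resident 3 reports 9.
Report 6: project built, pays 6, utility 6 - 6 = 0.
Report 5: project built, pays 5, utility 6 - 5 = 1.
So reporting 5 beats truth here (1 > 0).

5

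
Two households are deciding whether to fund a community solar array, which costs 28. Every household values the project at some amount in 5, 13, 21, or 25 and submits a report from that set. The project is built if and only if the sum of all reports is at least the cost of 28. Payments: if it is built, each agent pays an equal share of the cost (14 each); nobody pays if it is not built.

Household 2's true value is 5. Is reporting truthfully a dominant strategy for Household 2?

Yes

Check each profile of the others' reports and compare truth against every alternative report.
Others report (21): truth gives 0, best alternative gives -9.
Others report (25): truth gives -9, best alternative gives -9.
Others report (5): truth gives 0, best alternative gives 0.
Others report (13): truth gives 0, best alternative gives 0.
In every case the truthful report is at least as good as any alternative, so it is a dominant strategy.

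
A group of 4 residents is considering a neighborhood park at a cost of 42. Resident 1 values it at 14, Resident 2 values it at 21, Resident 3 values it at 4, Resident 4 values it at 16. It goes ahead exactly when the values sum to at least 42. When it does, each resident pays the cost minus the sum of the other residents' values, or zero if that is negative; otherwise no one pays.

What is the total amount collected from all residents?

12

Total value 55 ≥ cost 42, so it is built.
Resident 1: others sum to 41; max(0, 42 - 41) = 1.
Resident 2: others sum to 34; max(0, 42 - 34) = 8.
Resident 3: others sum to 51; max(0, 42 - 51) = 0.
Resident 4: others sum to 39; max(0, 42 - 39) = 3.
Total collected = 1 + 8 + 0 + 3 = 12.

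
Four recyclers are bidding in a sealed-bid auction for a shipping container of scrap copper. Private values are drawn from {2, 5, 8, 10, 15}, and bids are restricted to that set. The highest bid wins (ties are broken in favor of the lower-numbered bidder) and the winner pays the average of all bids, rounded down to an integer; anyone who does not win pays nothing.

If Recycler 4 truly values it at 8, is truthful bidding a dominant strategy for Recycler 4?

Consider the case where Recycler 1 bids 2, Recycler 2 bids 2 and Recycler 3 bids 2.
Truthful bid 8: wins, pays 3, utility 8 - 3 = 5.
Bid 5 instead: wins, pays 2, utility 8 - 2 = 6.
Since 6 > 5, bidding 5 is strictly better here, so truthful bidding is not dominant.

No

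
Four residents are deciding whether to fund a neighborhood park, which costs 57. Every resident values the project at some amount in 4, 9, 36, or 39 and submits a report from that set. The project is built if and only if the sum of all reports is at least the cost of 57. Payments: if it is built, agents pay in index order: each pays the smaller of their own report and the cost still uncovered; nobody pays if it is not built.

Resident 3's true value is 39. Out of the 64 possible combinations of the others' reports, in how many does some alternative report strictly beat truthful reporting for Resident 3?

Others report (4, 4, 36): truth gives 0; report 36 gives 3 > 0. Violating.
Others report (4, 4, 39): truth gives 0; report 36 gives 3 > 0. Violating.
Others report (4, 9, 9): truth gives 0; report 36 gives 3 > 0. Violating.
Others report (4, 9, 36): truth gives 0; report 9 gives 30 > 0. Violating.
Others report (4, 4, 4): truth gives 0; no alternative beats it.
Others report (4, 4, 9): truth gives 0; no alternative beats it.
(Checking all 64 profiles: 38 have a profitable deviation, 26 do not.)

38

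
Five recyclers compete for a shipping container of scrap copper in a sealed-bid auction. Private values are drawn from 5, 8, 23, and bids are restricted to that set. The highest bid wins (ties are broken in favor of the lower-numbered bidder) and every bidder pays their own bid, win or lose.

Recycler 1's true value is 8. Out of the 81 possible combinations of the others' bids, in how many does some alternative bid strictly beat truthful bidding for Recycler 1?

66

Others bid (5, 5, 5, 5): truth gives 0; bid 5 gives 3 > 0. Violating.
Others bid (5, 5, 5, 23): truth gives -8; bid 5 gives -5 > -8. Violating.
Others bid (5, 5, 8, 23): truth gives -8; bid 5 gives -5 > -8. Violating.
Others bid (5, 5, 23, 5): truth gives -8; bid 5 gives -5 > -8. Violating.
Others bid (5, 5, 5, 8): truth gives 0; no alternative beats it.
Others bid (5, 5, 8, 5): truth gives 0; no alternative beats it.
(Checking all 81 profiles: 66 have a profitable deviation, 15 do not.)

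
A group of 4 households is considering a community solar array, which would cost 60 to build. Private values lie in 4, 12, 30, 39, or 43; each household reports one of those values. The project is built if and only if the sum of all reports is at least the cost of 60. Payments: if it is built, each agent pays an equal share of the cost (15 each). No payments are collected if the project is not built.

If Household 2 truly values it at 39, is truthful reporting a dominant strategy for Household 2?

Consider the case where Household 1 reports 4, Household 3 reports 4 and Household 4 reports 12.
Truthful report 39: project not built, utility 0.
Report 43 instead: project built, pays 15, utility 39 - 15 = 24.
Since 24 > 0, reporting 43 is strictly better here, so truthful reporting is not dominant.

No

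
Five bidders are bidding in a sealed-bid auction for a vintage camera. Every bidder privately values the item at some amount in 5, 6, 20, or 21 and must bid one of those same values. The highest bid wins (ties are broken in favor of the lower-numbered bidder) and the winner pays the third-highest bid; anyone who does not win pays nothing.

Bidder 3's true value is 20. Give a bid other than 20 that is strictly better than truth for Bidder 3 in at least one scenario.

Suppose Bidder 1 bids 5, Bidder 2 bids 5, Bidder 4 bids 5 and Bidder 5 bids 21.
Bid 20: loses, pays 0, utility 0.
Bid 21: wins, pays 5, utility 20 - 5 = 15.
So bidding 21 beats truth here (15 > 0).

21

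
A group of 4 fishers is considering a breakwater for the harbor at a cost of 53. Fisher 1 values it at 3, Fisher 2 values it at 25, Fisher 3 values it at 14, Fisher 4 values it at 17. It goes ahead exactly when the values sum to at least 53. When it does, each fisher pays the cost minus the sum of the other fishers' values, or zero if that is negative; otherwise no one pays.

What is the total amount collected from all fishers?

38

Total value 59 ≥ cost 53, so it is built.
Fisher 1: others sum to 56; max(0, 53 - 56) = 0.
Fisher 2: others sum to 34; max(0, 53 - 34) = 19.
Fisher 3: others sum to 45; max(0, 53 - 45) = 8.
Fisher 4: others sum to 42; max(0, 53 - 42) = 11.
Total collected = 0 + 19 + 8 + 11 = 38.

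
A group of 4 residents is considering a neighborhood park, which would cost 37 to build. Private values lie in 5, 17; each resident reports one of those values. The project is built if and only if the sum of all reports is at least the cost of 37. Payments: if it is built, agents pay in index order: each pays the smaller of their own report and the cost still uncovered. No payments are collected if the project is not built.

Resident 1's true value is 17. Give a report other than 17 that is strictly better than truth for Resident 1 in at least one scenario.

5

Suppose Resident 2 reports 5, Resident 3 reports 17 and Resident 4 reports 17.
Report 17: project built, pays 17, utility 17 - 17 = 0.
Report 5: project built, pays 5, utility 17 - 5 = 12.
So reporting 5 beats truth here (12 > 0).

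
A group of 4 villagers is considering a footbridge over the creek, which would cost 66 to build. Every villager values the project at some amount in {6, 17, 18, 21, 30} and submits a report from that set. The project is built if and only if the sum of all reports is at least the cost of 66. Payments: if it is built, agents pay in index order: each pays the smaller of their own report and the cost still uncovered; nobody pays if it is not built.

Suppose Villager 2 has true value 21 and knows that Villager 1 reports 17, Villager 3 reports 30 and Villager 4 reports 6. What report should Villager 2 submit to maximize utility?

Report 6: project not built, utility 0.
Report 17: project built, pays 17, utility 21 - 17 = 4.
Report 18: project built, pays 18, utility 21 - 18 = 3.
Report 21: project built, pays 21, utility 21 - 21 = 0.
Report 30: project built, pays 30, utility 21 - 30 = -9.
The best choice is 17 with utility 4.

17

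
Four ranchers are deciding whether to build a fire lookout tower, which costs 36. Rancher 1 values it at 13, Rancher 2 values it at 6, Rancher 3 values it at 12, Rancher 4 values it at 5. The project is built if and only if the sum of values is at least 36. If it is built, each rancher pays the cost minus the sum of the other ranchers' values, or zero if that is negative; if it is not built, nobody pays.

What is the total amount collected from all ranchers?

Total value 36 ≥ cost 36, so it is built.
Rancher 1: others sum to 23; max(0, 36 - 23) = 13.
Rancher 2: others sum to 30; max(0, 36 - 30) = 6.
Rancher 3: others sum to 24; max(0, 36 - 24) = 12.
Rancher 4: others sum to 31; max(0, 36 - 31) = 5.
Total collected = 13 + 6 + 12 + 5 = 36.

36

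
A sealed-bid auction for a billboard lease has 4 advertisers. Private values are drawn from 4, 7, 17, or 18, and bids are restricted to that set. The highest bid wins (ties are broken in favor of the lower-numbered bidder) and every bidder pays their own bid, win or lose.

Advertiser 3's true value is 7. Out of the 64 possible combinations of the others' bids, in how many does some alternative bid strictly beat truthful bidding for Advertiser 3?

62

Others bid (4, 4, 17): truth gives -7; bid 4 gives -4 > -7. Violating.
Others bid (4, 4, 18): truth gives -7; bid 4 gives -4 > -7. Violating.
Others bid (4, 7, 4): truth gives -7; bid 4 gives -4 > -7. Violating.
Others bid (4, 7, 7): truth gives -7; bid 4 gives -4 > -7. Violating.
Others bid (4, 4, 4): truth gives 0; no alternative beats it.
Others bid (4, 4, 7): truth gives 0; no alternative beats it.
(Checking all 64 profiles: 62 have a profitable deviation, 2 do not.)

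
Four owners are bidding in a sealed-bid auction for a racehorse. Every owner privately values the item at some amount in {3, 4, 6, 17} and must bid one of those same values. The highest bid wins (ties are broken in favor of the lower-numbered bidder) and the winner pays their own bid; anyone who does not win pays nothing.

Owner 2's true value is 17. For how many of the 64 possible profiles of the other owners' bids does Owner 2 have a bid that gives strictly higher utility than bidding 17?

18

Others bid (3, 3, 3): truth gives 0; bid 4 gives 13 > 0. Violating.
Others bid (3, 3, 4): truth gives 0; bid 4 gives 13 > 0. Violating.
Others bid (3, 3, 6): truth gives 0; bid 6 gives 11 > 0. Violating.
Others bid (3, 4, 3): truth gives 0; bid 4 gives 13 > 0. Violating.
Others bid (3, 3, 17): truth gives 0; no alternative beats it.
Others bid (3, 4, 17): truth gives 0; no alternative beats it.
(Checking all 64 profiles: 18 have a profitable deviation, 46 do not.)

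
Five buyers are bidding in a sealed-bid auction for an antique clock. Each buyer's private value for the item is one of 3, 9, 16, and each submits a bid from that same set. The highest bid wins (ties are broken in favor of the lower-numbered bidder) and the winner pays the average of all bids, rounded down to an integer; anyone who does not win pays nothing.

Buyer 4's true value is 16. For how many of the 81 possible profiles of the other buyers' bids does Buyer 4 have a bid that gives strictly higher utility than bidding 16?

Others bid (3, 3, 3, 3): truth gives 11; bid 9 gives 12 > 11. Violating.
Others bid (3, 3, 3, 9): truth gives 10; bid 9 gives 11 > 10. Violating.
Others bid (3, 3, 3, 16): truth gives 8; no alternative beats it.
Others bid (3, 3, 9, 3): truth gives 10; no alternative beats it.
(Checking all 81 profiles: 2 have a profitable deviation, 79 do not.)

2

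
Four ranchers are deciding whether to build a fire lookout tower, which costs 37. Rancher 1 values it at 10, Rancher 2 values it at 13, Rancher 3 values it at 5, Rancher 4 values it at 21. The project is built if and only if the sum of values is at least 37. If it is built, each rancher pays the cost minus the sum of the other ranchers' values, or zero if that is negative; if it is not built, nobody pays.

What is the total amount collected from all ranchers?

10

Total value 49 ≥ cost 37, so it is built.
Rancher 1: others sum to 39; max(0, 37 - 39) = 0.
Rancher 2: others sum to 36; max(0, 37 - 36) = 1.
Rancher 3: others sum to 44; max(0, 37 - 44) = 0.
Rancher 4: others sum to 28; max(0, 37 - 28) = 9.
Total collected = 0 + 1 + 0 + 9 = 10.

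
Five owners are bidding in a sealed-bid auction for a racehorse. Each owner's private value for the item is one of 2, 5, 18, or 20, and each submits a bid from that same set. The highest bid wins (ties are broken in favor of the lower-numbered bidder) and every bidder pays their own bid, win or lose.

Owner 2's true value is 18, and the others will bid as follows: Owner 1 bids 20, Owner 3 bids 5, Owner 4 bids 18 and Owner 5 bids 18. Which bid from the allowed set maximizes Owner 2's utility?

Bid 2: loses but pays 2, utility -2.
Bid 5: loses but pays 5, utility -5.
Bid 18: loses but pays 18, utility -18.
Bid 20: loses but pays 20, utility -20.
The best choice is 2 with utility -2.

2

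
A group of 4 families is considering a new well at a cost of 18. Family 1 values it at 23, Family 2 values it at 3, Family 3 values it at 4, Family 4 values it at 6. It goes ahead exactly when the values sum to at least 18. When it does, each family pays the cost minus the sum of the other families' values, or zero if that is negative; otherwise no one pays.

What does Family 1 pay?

5

Total value 36 ≥ cost 18, so the project is built.
The other families' values sum to 13.
Cost minus that sum is 18 - 13 = 5.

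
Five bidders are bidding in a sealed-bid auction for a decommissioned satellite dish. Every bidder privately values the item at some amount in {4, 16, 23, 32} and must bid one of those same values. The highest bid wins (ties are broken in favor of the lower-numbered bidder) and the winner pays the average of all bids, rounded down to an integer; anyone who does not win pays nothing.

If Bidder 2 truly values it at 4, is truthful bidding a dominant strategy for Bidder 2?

Yes

Check each profile of the others' bids and compare truth against every alternative bid.
Others bid (4, 16, 16, 16): truth gives 0, best alternative gives -9.
Others bid (4, 4, 16, 16): truth gives 0, best alternative gives -7.
Others bid (4, 16, 4, 16): truth gives 0, best alternative gives -7.
Others bid (4, 16, 16, 4): truth gives 0, best alternative gives -7.
Others bid (4, 4, 4, 16): truth gives 0, best alternative gives -4.
Others bid (4, 4, 16, 4): truth gives 0, best alternative gives -4.
(Remaining 250 profiles checked similarly; truth is weakly best in each.)
In every case the truthful bid is at least as good as any alternative, so it is a dominant strategy.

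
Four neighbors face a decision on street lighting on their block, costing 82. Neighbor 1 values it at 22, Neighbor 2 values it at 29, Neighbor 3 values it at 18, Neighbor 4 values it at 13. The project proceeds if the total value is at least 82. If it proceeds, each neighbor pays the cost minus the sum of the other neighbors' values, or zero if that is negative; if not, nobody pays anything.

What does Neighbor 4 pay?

Total value 82 ≥ cost 82, so the project is built.
The other neighbors' values sum to 69.
Cost minus that sum is 82 - 69 = 13.

13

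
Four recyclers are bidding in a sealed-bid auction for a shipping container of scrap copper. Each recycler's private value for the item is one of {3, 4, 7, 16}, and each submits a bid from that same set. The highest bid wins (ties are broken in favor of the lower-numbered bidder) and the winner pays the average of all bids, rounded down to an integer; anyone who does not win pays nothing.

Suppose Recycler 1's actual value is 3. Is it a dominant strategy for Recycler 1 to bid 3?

Check each profile of the others' bids and compare truth against every alternative bid.
Others bid (4, 4, 4): truth gives 0, best alternative gives -1.
Others bid (3, 3, 3): truth gives 0, best alternative gives 0.
Others bid (3, 3, 4): truth gives 0, best alternative gives 0.
Others bid (3, 3, 7): truth gives 0, best alternative gives 0.
Others bid (3, 3, 16): truth gives 0, best alternative gives 0.
Others bid (3, 4, 3): truth gives 0, best alternative gives 0.
(Remaining 58 profiles checked similarly; truth is weakly best in each.)
In every case the truthful bid is at least as good as any alternative, so it is a dominant strategy.

Yes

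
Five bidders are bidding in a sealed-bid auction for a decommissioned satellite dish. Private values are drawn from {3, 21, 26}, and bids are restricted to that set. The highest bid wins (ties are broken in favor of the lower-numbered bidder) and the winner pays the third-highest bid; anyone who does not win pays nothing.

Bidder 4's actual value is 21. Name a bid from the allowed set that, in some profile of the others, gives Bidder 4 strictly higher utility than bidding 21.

26

Suppose Bidder 1 bids 3, Bidder 2 bids 3, Bidder 3 bids 3 and Bidder 5 bids 26.
Bid 21: loses, pays 0, utility 0.
Bid 26: wins, pays 3, utility 21 - 3 = 18.
So bidding 26 beats truth here (18 > 0).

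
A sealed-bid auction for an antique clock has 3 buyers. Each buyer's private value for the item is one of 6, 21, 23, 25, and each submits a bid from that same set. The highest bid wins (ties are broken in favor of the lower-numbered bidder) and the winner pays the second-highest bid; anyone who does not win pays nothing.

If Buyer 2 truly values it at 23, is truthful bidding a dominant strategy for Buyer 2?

Check each profile of the others' bids and compare truth against every alternative bid.
Others bid (6, 6): truth gives 17, best alternative gives 17.
Others bid (6, 21): truth gives 2, best alternative gives 2.
Others bid (21, 6): truth gives 2, best alternative gives 2.
Others bid (21, 21): truth gives 2, best alternative gives 2.
Others bid (6, 23): truth gives 0, best alternative gives 0.
Others bid (6, 25): truth gives 0, best alternative gives 0.
(Remaining 10 profiles checked similarly; truth is weakly best in each.)
In every case the truthful bid is at least as good as any alternative, so it is a dominant strategy.

Yes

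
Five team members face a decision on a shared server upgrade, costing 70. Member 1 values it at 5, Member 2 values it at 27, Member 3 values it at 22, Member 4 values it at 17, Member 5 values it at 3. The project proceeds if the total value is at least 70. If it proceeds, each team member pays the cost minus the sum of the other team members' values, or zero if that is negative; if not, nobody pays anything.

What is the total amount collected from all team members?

Total value 74 ≥ cost 70, so it is built.
Member 1: others sum to 69; max(0, 70 - 69) = 1.
Member 2: others sum to 47; max(0, 70 - 47) = 23.
Member 3: others sum to 52; max(0, 70 - 52) = 18.
Member 4: others sum to 57; max(0, 70 - 57) = 13.
Member 5: others sum to 71; max(0, 70 - 71) = 0.
Total collected = 1 + 23 + 18 + 13 + 0 = 55.

55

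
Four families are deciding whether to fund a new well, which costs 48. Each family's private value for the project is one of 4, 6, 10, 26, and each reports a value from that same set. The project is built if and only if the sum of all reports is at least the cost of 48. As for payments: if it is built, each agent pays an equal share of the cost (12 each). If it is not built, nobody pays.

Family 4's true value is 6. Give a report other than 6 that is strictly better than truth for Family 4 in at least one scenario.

Suppose Family 1 reports 6, Family 2 reports 10 and Family 3 reports 26.
Report 6: project built, pays 12, utility 6 - 12 = -6.
Report 4: project not built, utility 0.
So reporting 4 beats truth here (0 > -6).

4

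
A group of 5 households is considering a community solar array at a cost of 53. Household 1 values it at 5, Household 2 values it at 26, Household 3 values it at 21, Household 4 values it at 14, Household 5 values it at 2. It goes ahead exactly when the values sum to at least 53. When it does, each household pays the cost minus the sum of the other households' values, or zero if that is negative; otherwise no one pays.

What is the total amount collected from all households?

Total value 68 ≥ cost 53, so it is built.
Household 1: others sum to 63; max(0, 53 - 63) = 0.
Household 2: others sum to 42; max(0, 53 - 42) = 11.
Household 3: others sum to 47; max(0, 53 - 47) = 6.
Household 4: others sum to 54; max(0, 53 - 54) = 0.
Household 5: others sum to 66; max(0, 53 - 66) = 0.
Total collected = 0 + 11 + 6 + 0 + 0 = 17.

17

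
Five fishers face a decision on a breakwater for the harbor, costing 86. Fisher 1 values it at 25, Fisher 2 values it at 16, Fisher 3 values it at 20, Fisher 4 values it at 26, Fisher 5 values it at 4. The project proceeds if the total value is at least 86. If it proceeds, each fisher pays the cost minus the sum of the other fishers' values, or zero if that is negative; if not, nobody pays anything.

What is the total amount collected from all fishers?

67

Total value 91 ≥ cost 86, so it is built.
Fisher 1: others sum to 66; max(0, 86 - 66) = 20.
Fisher 2: others sum to 75; max(0, 86 - 75) = 11.
Fisher 3: others sum to 71; max(0, 86 - 71) = 15.
Fisher 4: others sum to 65; max(0, 86 - 65) = 21.
Fisher 5: others sum to 87; max(0, 86 - 87) = 0.
Total collected = 20 + 11 + 15 + 21 + 0 = 67.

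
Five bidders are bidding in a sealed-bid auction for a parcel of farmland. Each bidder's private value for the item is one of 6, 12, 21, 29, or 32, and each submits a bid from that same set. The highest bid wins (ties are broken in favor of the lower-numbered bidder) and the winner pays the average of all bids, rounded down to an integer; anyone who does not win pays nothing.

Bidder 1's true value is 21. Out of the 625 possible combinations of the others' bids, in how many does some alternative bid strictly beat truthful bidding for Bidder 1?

170

Others bid (6, 6, 6, 6): truth gives 12; bid 6 gives 15 > 12. Violating.
Others bid (6, 6, 6, 12): truth gives 11; bid 12 gives 13 > 11. Violating.
Others bid (6, 6, 6, 29): truth gives 0; bid 29 gives 6 > 0. Violating.
Others bid (6, 6, 6, 32): truth gives 0; bid 32 gives 5 > 0. Violating.
Others bid (6, 6, 6, 21): truth gives 9; no alternative beats it.
Others bid (6, 6, 12, 21): truth gives 8; no alternative beats it.
(Checking all 625 profiles: 170 have a profitable deviation, 455 do not.)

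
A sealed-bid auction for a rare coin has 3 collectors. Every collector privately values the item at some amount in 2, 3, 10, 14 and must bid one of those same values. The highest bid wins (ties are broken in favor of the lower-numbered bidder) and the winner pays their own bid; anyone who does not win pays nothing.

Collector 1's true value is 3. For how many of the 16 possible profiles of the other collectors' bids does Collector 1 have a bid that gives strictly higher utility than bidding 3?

Others bid (2, 2): truth gives 0; bid 2 gives 1 > 0. Violating.
Others bid (2, 3): truth gives 0; no alternative beats it.
Others bid (2, 10): truth gives 0; no alternative beats it.
(Checking all 16 profiles: 1 has a profitable deviation, 15 do not.)

1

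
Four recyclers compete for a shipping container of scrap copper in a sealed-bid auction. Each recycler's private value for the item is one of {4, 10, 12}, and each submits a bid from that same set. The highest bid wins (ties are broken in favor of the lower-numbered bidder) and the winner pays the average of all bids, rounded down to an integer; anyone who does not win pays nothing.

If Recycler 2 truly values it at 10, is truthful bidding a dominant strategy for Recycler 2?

Consider the case where Recycler 1 bids 4, Recycler 3 bids 4 and Recycler 4 bids 12.
Truthful bid 10: loses, pays 0, utility 0.
Bid 12 instead: wins, pays 8, utility 10 - 8 = 2.
Since 2 > 0, bidding 12 is strictly better here, so truthful bidding is not dominant.

No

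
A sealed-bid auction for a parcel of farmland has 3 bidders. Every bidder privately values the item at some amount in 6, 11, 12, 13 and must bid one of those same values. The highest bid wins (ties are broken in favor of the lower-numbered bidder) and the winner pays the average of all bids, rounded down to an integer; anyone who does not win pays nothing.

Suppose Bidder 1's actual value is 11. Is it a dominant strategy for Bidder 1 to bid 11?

No

Consider the case where Bidder 2 bids 6 and Bidder 3 bids 6.
Truthful bid 11: wins, pays 7, utility 11 - 7 = 4.
Bid 6 instead: wins, pays 6, utility 11 - 6 = 5.
Since 5 > 4, bidding 6 is strictly better here, so truthful bidding is not dominant.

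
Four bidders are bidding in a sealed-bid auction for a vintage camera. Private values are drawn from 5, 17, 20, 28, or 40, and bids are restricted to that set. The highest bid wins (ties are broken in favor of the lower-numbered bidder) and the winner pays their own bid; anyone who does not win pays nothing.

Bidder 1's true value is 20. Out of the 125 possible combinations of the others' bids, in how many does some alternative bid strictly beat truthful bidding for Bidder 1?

8

Others bid (5, 5, 5): truth gives 0; bid 5 gives 15 > 0. Violating.
Others bid (5, 5, 17): truth gives 0; bid 17 gives 3 > 0. Violating.
Others bid (5, 17, 5): truth gives 0; bid 17 gives 3 > 0. Violating.
Others bid (5, 17, 17): truth gives 0; bid 17 gives 3 > 0. Violating.
Others bid (5, 5, 20): truth gives 0; no alternative beats it.
Others bid (5, 5, 28): truth gives 0; no alternative beats it.
(Checking all 125 profiles: 8 have a profitable deviation, 117 do not.)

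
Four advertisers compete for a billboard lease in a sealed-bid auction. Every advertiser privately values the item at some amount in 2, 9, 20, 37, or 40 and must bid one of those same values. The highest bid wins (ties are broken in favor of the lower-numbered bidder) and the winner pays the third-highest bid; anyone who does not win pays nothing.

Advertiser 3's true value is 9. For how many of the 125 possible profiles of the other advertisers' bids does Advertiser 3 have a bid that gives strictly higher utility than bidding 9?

9

Others bid (2, 2, 20): truth gives 0; bid 20 gives 7 > 0. Violating.
Others bid (2, 2, 37): truth gives 0; bid 37 gives 7 > 0. Violating.
Others bid (2, 2, 40): truth gives 0; bid 40 gives 7 > 0. Violating.
Others bid (2, 9, 2): truth gives 0; bid 20 gives 7 > 0. Violating.
Others bid (2, 2, 2): truth gives 7; no alternative beats it.
Others bid (2, 2, 9): truth gives 7; no alternative beats it.
(Checking all 125 profiles: 9 have a profitable deviation, 116 do not.)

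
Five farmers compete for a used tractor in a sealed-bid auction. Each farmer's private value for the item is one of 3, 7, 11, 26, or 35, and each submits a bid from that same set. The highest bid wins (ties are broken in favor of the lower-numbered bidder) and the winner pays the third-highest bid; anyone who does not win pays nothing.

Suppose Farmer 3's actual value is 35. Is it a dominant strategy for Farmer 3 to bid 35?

Check each profile of the others' bids and compare truth against every alternative bid.
Others bid (3, 3, 3, 35): truth gives 32, best alternative gives 0.
Others bid (3, 3, 35, 3): truth gives 32, best alternative gives 0.
Others bid (3, 26, 3, 3): truth gives 32, best alternative gives 0.
Others bid (26, 3, 3, 3): truth gives 32, best alternative gives 0.
Others bid (3, 3, 7, 35): truth gives 28, best alternative gives 0.
Others bid (3, 3, 35, 7): truth gives 28, best alternative gives 0.
(Remaining 619 profiles checked similarly; truth is weakly best in each.)
In every case the truthful bid is at least as good as any alternative, so it is a dominant strategy.

Yes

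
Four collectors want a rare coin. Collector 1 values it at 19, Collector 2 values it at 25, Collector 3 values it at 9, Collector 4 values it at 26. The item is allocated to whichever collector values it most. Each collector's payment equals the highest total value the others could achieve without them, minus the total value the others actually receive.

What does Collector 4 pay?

25

Collector 4 has the highest value and receives the item.
Without Collector 4, the item would go to the next-highest value, 25, so the others could achieve 25.
With Collector 4 present and winning, the others receive nothing, so their total is 0.
Payment = 25 - 0 = 25.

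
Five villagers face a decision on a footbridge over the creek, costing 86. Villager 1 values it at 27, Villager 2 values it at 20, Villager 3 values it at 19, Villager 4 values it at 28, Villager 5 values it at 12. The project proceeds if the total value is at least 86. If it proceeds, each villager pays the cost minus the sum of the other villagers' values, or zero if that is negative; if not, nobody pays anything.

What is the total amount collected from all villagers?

Total value 106 ≥ cost 86, so it is built.
Villager 1: others sum to 79; max(0, 86 - 79) = 7.
Villager 2: others sum to 86; max(0, 86 - 86) = 0.
Villager 3: others sum to 87; max(0, 86 - 87) = 0.
Villager 4: others sum to 78; max(0, 86 - 78) = 8.
Villager 5: others sum to 94; max(0, 86 - 94) = 0.
Total collected = 7 + 0 + 0 + 8 + 0 = 15.

15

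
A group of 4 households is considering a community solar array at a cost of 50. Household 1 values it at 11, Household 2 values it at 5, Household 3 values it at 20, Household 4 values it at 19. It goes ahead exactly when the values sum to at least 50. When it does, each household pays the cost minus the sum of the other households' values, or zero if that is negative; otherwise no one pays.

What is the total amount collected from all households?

35

Total value 55 ≥ cost 50, so it is built.
Household 1: others sum to 44; max(0, 50 - 44) = 6.
Household 2: others sum to 50; max(0, 50 - 50) = 0.
Household 3: others sum to 35; max(0, 50 - 35) = 15.
Household 4: others sum to 36; max(0, 50 - 36) = 14.
Total collected = 6 + 0 + 15 + 14 = 35.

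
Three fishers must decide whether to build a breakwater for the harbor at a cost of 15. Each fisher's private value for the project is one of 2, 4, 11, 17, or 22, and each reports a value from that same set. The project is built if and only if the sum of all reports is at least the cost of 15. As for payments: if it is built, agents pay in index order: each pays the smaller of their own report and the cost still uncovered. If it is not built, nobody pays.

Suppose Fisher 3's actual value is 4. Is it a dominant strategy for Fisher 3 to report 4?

Check each profile of the others' reports and compare truth against every alternative report.
Others report (2, 17): truth gives 4, best alternative gives 4.
Others report (2, 22): truth gives 4, best alternative gives 4.
Others report (4, 11): truth gives 4, best alternative gives 4.
Others report (4, 17): truth gives 4, best alternative gives 4.
Others report (4, 22): truth gives 4, best alternative gives 4.
Others report (11, 4): truth gives 4, best alternative gives 4.
(Remaining 19 profiles checked similarly; truth is weakly best in each.)
In every case the truthful report is at least as good as any alternative, so it is a dominant strategy.

Yes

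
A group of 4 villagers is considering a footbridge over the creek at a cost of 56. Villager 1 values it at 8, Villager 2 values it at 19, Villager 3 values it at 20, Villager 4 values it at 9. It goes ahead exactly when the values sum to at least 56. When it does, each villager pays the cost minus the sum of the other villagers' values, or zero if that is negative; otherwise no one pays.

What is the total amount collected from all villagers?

56

Total value 56 ≥ cost 56, so it is built.
Villager 1: others sum to 48; max(0, 56 - 48) = 8.
Villager 2: others sum to 37; max(0, 56 - 37) = 19.
Villager 3: others sum to 36; max(0, 56 - 36) = 20.
Villager 4: others sum to 47; max(0, 56 - 47) = 9.
Total collected = 8 + 19 + 20 + 9 = 56.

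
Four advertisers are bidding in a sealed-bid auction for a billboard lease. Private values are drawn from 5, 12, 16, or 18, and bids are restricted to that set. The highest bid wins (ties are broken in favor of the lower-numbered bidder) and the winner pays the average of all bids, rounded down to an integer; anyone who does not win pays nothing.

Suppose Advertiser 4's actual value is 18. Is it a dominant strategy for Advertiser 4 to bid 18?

Consider the case where Advertiser 1 bids 5, Advertiser 2 bids 5 and Advertiser 3 bids 5.
Truthful bid 18: wins, pays 8, utility 18 - 8 = 10.
Bid 12 instead: wins, pays 6, utility 18 - 6 = 12.
Since 12 > 10, bidding 12 is strictly better here, so truthful bidding is not dominant.

No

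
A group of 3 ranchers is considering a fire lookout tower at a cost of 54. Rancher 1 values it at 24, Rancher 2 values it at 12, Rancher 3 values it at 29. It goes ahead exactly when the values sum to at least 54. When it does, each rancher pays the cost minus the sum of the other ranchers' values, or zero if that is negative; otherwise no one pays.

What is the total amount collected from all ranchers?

32

Total value 65 ≥ cost 54, so it is built.
Rancher 1: others sum to 41; max(0, 54 - 41) = 13.
Rancher 2: others sum to 53; max(0, 54 - 53) = 1.
Rancher 3: others sum to 36; max(0, 54 - 36) = 18.
Total collected = 13 + 1 + 18 = 32.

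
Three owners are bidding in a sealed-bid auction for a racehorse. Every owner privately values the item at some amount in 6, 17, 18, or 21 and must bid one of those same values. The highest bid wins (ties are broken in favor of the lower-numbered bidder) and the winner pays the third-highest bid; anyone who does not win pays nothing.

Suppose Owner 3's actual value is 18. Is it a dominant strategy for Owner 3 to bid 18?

No

Consider the case where Owner 1 bids 6 and Owner 2 bids 18.
Truthful bid 18: loses, pays 0, utility 0.
Bid 21 instead: wins, pays 6, utility 18 - 6 = 12.
Since 12 > 0, bidding 21 is strictly better here, so truthful bidding is not dominant.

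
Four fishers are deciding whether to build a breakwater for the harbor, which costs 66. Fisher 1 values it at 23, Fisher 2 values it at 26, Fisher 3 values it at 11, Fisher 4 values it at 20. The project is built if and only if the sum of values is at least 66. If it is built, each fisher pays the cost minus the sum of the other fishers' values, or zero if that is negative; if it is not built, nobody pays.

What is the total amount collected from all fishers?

27

Total value 80 ≥ cost 66, so it is built.
Fisher 1: others sum to 57; max(0, 66 - 57) = 9.
Fisher 2: others sum to 54; max(0, 66 - 54) = 12.
Fisher 3: others sum to 69; max(0, 66 - 69) = 0.
Fisher 4: others sum to 60; max(0, 66 - 60) = 6.
Total collected = 9 + 12 + 0 + 6 = 27.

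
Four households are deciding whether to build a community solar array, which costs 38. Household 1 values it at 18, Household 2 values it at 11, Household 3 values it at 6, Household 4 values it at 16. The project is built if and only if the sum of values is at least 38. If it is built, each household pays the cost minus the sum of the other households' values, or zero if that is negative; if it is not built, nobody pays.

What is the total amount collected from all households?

Total value 51 ≥ cost 38, so it is built.
Household 1: others sum to 33; max(0, 38 - 33) = 5.
Household 2: others sum to 40; max(0, 38 - 40) = 0.
Household 3: others sum to 45; max(0, 38 - 45) = 0.
Household 4: others sum to 35; max(0, 38 - 35) = 3.
Total collected = 5 + 0 + 0 + 3 = 8.

8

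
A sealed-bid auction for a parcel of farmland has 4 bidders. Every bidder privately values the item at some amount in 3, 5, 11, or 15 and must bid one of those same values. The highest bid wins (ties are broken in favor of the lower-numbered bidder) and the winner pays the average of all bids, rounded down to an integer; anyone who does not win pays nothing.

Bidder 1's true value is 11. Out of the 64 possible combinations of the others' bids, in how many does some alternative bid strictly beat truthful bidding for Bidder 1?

Others bid (3, 3, 3): truth gives 6; bid 3 gives 8 > 6. Violating.
Others bid (3, 3, 5): truth gives 6; bid 5 gives 7 > 6. Violating.
Others bid (3, 3, 15): truth gives 0; bid 15 gives 2 > 0. Violating.
Others bid (3, 5, 3): truth gives 6; bid 5 gives 7 > 6. Violating.
Others bid (3, 3, 11): truth gives 4; no alternative beats it.
Others bid (3, 5, 11): truth gives 4; no alternative beats it.
(Checking all 64 profiles: 20 have a profitable deviation, 44 do not.)

20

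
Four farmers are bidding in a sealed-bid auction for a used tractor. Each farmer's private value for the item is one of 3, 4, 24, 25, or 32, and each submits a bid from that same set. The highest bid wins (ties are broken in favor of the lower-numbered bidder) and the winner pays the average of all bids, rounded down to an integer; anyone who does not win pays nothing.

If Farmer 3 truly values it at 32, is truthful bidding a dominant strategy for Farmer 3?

No

Consider the case where Farmer 1 bids 3, Farmer 2 bids 3 and Farmer 4 bids 3.
Truthful bid 32: wins, pays 10, utility 32 - 10 = 22.
Bid 4 instead: wins, pays 3, utility 32 - 3 = 29.
Since 29 > 22, bidding 4 is strictly better here, so truthful bidding is not dominant.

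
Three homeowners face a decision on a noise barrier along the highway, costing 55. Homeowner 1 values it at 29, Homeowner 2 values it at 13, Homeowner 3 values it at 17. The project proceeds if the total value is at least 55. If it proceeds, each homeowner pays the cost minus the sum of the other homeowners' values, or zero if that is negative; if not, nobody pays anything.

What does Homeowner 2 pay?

Total value 59 ≥ cost 55, so the project is built.
The other homeowners' values sum to 46.
Cost minus that sum is 55 - 46 = 9.

9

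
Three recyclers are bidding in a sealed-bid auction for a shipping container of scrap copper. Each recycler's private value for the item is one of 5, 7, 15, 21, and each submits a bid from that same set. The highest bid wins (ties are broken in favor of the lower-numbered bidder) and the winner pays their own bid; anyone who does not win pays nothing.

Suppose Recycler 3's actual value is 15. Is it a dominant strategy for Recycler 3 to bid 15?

No

Consider the case where Recycler 1 bids 5 and Recycler 2 bids 5.
Truthful bid 15: wins, pays 15, utility 15 - 15 = 0.
Bid 7 instead: wins, pays 7, utility 15 - 7 = 8.
Since 8 > 0, bidding 7 is strictly better here, so truthful bidding is not dominant.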